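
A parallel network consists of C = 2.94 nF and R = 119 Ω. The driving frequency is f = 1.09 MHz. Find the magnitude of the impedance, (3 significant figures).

45.8 Ω

ω = 2πf = 6.849e+06 rad/s
X_C = 1/(ωC) = 49.7 Ω
Parallel: admittances add. Y = 1/R + jωC
Y = (0.00840 + j0.0201) S
|Y| = 0.0218 S → |Z| = 1/|Y| = 45.8 Ω, ∠Z = −∠Y = -67.3°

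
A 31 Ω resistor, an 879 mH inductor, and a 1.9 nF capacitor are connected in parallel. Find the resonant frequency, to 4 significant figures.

ω₀ = 1/√(LC) = 1/√(0.879 × 1.9e-09) = 24470 rad/s
f₀ = ω₀/(2π) = 3.894 kHz

3.894 kHz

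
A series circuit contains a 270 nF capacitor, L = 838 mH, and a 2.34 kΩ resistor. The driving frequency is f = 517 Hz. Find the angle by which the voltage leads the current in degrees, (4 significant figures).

34.06°

ω = 2πf = 3248 rad/s
X_L = ωL = 2722 Ω
X_C = 1/(ωC) = 1140 Ω
Net reactance X = X_L − X_C = 1582 Ω
Z = 2340 + j1582 Ω
|Z| = √(2340² + 1582²) = 2825 Ω
∠Z = arctan(1582/2340) = 34.06°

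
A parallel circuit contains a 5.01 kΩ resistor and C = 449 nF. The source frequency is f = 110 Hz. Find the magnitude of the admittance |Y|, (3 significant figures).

369 μS

ω = 2πf = 691.2 rad/s
X_C = 1/(ωC) = 3220 Ω
Parallel: admittances add. Y = 1/R + jωC
Y = (0.000200 + j0.000310) S
|Y| = 0.000369 S → |Z| = 1/|Y| = 2710 Ω, ∠Z = −∠Y = -57.3°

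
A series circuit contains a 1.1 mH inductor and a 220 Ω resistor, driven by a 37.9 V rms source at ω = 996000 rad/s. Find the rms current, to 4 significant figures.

X_L = ωL = 1096 Ω
Z = 220.0 + j1096 Ω
|Z| = √(220.0² + 1096²) = 1117 Ω
I = V/|Z| = 37.9/1117 = 33.92 mA

33.92 mA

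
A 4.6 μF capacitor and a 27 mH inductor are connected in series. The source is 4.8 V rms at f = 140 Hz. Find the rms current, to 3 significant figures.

ω = 2πf = 879.6 rad/s
X_L = ωL = 23.8 Ω
X_C = 1/(ωC) = 247 Ω
Net reactance X = X_L − X_C = -223 Ω
Z = − j223 Ω
|Z| = √(0² + 223²) = 223 Ω
I = V/|Z| = 4.8/223 = 21.5 mA

21.5 mA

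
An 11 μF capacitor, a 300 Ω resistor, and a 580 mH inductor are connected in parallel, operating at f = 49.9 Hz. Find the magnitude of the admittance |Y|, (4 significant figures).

ω = 2πf = 313.5 rad/s
X_L = ωL = 181.8 Ω
X_C = 1/(ωC) = 290.0 Ω
Parallel: admittances add. Y = 1/R + 1/(jωL) + jωC
Y = (0.003333 − j0.002050) S
|Y| = 0.003913 S → |Z| = 1/|Y| = 255.5 Ω, ∠Z = −∠Y = 31.59°

3.913 mS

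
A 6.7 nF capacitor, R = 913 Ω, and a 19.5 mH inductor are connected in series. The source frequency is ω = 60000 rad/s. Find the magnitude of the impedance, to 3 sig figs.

1600 Ω

X_L = ωL = 1170 Ω
X_C = 1/(ωC) = 2490 Ω
Net reactance X = X_L − X_C = -1320 Ω
Z = 913 − j1320 Ω
|Z| = √(913² + 1320²) = 1600 Ω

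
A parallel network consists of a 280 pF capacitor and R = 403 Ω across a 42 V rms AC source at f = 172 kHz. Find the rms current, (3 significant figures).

105 mA

ω = 2πf = 1.081e+06 rad/s
X_C = 1/(ωC) = 3300 Ω
Parallel: admittances add. Y = 1/R + jωC
Y = (0.00248 + j0.000303) S
|Y| = 0.00250 S → |Z| = 1/|Y| = 400 Ω, ∠Z = −∠Y = -6.95°
I = V/|Z| = 42/400 = 105 mA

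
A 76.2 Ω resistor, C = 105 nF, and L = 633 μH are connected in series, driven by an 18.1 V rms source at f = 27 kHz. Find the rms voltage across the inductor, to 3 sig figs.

21.2 V

ω = 2πf = 169600 rad/s
X_L = ωL = 107 Ω
X_C = 1/(ωC) = 56.1 Ω
Net reactance X = X_L − X_C = 51.2 Ω
Z = 76.2 + j51.2 Ω
|Z| = √(76.2² + 51.2²) = 91.8 Ω
I = V/|Z| = 197 mA
V_L = I·|Z_L| = 0.197 × 107 = 21.2 V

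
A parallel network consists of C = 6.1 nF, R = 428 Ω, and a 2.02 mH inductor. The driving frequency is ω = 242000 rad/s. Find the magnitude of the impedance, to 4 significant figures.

415.8 Ω

X_L = ωL = 488.8 Ω
X_C = 1/(ωC) = 677.4 Ω
Parallel: admittances add. Y = 1/R + 1/(jωL) + jωC
Y = (0.002336 − j0.0005695) S
|Y| = 0.002405 S → |Z| = 1/|Y| = 415.8 Ω, ∠Z = −∠Y = 13.70°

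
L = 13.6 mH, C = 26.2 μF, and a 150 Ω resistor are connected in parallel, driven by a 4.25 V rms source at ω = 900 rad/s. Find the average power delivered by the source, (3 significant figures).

120 mW

X_L = ωL = 12.2 Ω
X_C = 1/(ωC) = 42.4 Ω
Parallel: admittances add. Y = 1/R + 1/(jωL) + jωC
Y = (0.00667 − j0.0581) S
|Y| = 0.0585 S → |Z| = 1/|Y| = 17.1 Ω, ∠Z = −∠Y = 83.5°
I = V/|Z| = 249 mA
P = VI cos φ = 4.25 × 0.249 × cos(83.5°) = 120 mW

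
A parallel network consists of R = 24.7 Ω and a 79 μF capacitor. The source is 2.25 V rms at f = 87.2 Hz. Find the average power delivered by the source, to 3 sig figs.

205 mW

ω = 2πf = 547.9 rad/s
X_C = 1/(ωC) = 23.1 Ω
Parallel: admittances add. Y = 1/R + jωC
Y = (0.0405 + j0.0433) S
|Y| = 0.0593 S → |Z| = 1/|Y| = 16.9 Ω, ∠Z = −∠Y = -46.9°
I = V/|Z| = 133 mA
P = VI cos φ = 2.25 × 0.133 × cos(-46.9°) = 205 mW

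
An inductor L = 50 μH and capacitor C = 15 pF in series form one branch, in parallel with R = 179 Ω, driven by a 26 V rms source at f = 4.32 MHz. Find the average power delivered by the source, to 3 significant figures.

ω = 2πf = 2.714e+07 rad/s
X_L = ωL = 1360 Ω
X_C = 1/(ωC) = 2460 Ω
Branch 1: Z₁ = R = 179 Ω
Branch 2 (series LC): Z₂ = j(X_L − X_C) = −j1100 Ω
Parallel: Z = Z₁Z₂/(Z₁+Z₂), |Z| = 177 Ω, ∠Z = -9.25°
I = V/|Z| = 147 mA
P = VI cos φ = 26 × 0.147 × cos(-9.25°) = 3.78 W

3.78 W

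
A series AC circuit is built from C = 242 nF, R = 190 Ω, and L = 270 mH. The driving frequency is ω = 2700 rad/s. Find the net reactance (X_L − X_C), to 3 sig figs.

-801 Ω

X_L = ωL = 729 Ω
X_C = 1/(ωC) = 1530 Ω
X = 729 − 1530 = -801 Ω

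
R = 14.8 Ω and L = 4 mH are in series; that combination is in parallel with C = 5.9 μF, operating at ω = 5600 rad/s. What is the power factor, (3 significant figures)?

0.995

X_L = ωL = 22.4 Ω
X_C = 1/(ωC) = 30.3 Ω
Branch 1 (R+jX_L): Z₁ = 14.8 + j22.4 Ω, |Z₁| = 26.8 Ω
Branch 2 (−jX_C): Z₂ = −j30.3 Ω
Parallel: Z = Z₁Z₂/(Z₁+Z₂), |Z| = 48.5 Ω, ∠Z = -5.46°
cos φ = cos(-5.46°) = 0.995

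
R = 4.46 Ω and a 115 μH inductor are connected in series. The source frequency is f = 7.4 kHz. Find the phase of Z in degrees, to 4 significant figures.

50.17°

ω = 2πf = 46500 rad/s
X_L = ωL = 5.347 Ω
Z = 4.460 + j5.347 Ω
|Z| = √(4.460² + 5.347²) = 6.963 Ω
∠Z = arctan(5.347/4.460) = 50.17°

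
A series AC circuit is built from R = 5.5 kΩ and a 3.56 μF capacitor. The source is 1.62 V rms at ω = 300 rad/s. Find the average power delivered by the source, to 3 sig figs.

464 μW

X_C = 1/(ωC) = 936 Ω
Z = 5500 − j936 Ω
|Z| = √(5500² + 936²) = 5580 Ω
∠Z = arctan(-936/5500) = -9.66°
I = V/|Z| = 290 μA
P = VI cos φ = 1.62 × 0.000290 × cos(-9.66°) = 464 μW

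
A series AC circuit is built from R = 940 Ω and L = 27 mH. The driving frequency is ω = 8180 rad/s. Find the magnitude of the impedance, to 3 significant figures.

X_L = ωL = 221 Ω
Z = 940 + j221 Ω
|Z| = √(940² + 221²) = 966 Ω

966 Ω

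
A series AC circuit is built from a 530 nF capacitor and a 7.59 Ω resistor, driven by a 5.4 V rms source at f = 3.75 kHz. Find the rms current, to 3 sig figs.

67.1 mA

ω = 2πf = 23560 rad/s
X_C = 1/(ωC) = 80.1 Ω
Z = 7.59 − j80.1 Ω
|Z| = √(7.59² + 80.1²) = 80.4 Ω
I = V/|Z| = 5.4/80.4 = 67.1 mA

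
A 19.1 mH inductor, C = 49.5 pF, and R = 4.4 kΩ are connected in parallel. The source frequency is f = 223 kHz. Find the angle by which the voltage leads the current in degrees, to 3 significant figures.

-8.01°

ω = 2πf = 1.401e+06 rad/s
X_L = ωL = 26800 Ω
X_C = 1/(ωC) = 14400 Ω
Parallel: admittances add. Y = 1/R + 1/(jωL) + jωC
Y = (0.000227 + j3.2e-05) S
|Y| = 0.000230 S → |Z| = 1/|Y| = 4360 Ω, ∠Z = −∠Y = -8.01°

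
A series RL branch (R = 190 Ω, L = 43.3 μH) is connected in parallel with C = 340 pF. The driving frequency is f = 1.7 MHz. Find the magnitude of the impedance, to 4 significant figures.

516.2 Ω

ω = 2πf = 1.068e+07 rad/s
X_L = ωL = 462.5 Ω
X_C = 1/(ωC) = 275.4 Ω
Branch 1 (R+jX_L): Z₁ = 190.0 + j462.5 Ω, |Z₁| = 500.0 Ω
Branch 2 (−jX_C): Z₂ = −j275.4 Ω
Parallel: Z = Z₁Z₂/(Z₁+Z₂), |Z| = 516.2 Ω, ∠Z = -66.90°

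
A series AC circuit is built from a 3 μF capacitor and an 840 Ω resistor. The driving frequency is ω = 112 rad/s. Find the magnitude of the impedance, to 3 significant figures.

X_C = 1/(ωC) = 2980 Ω
Z = 840 − j2980 Ω
|Z| = √(840² + 2980²) = 3090 Ω

3090 Ω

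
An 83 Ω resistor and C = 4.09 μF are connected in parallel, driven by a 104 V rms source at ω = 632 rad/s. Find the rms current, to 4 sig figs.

1.282 A

X_C = 1/(ωC) = 386.9 Ω
Parallel: admittances add. Y = 1/R + jωC
Y = (0.01205 + j0.002585) S
|Y| = 0.01232 S → |Z| = 1/|Y| = 81.15 Ω, ∠Z = −∠Y = -12.11°
I = V/|Z| = 104/81.15 = 1.282 A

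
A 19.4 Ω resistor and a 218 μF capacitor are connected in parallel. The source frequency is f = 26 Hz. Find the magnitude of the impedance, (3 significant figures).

ω = 2πf = 163.4 rad/s
X_C = 1/(ωC) = 28.1 Ω
Parallel: admittances add. Y = 1/R + jωC
Y = (0.0515 + j0.0356) S
|Y| = 0.0627 S → |Z| = 1/|Y| = 16.0 Ω, ∠Z = −∠Y = -34.6°

16.0 Ω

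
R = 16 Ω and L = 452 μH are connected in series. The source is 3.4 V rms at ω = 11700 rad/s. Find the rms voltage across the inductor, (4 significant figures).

X_L = ωL = 5.288 Ω
Z = 16.00 + j5.288 Ω
|Z| = √(16.00² + 5.288²) = 16.85 Ω
I = V/|Z| = 201.8 mA
V_L = I·|Z_L| = 0.2018 × 5.288 = 1.067 V

1.067 V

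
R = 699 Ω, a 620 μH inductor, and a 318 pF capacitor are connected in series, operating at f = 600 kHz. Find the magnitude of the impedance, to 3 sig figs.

1660 Ω

ω = 2πf = 3.77e+06 rad/s
X_L = ωL = 2340 Ω
X_C = 1/(ωC) = 834 Ω
Net reactance X = X_L − X_C = 1500 Ω
Z = 699 + j1500 Ω
|Z| = √(699² + 1500²) = 1660 Ω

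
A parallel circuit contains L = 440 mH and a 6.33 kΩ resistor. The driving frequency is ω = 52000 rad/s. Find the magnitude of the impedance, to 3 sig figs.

X_L = ωL = 22900 Ω
Parallel: admittances add. Y = 1/R + 1/(jωL)
Y = (0.000158 − j4.37e-05) S
|Y| = 0.000164 S → |Z| = 1/|Y| = 6100 Ω, ∠Z = −∠Y = 15.5°

6100 Ω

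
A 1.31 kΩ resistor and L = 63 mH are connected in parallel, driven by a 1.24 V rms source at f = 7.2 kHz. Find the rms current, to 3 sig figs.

ω = 2πf = 45240 rad/s
X_L = ωL = 2850 Ω
Parallel: admittances add. Y = 1/R + 1/(jωL)
Y = (0.000763 − j0.000351) S
|Y| = 0.000840 S → |Z| = 1/|Y| = 1190 Ω, ∠Z = −∠Y = 24.7°
I = V/|Z| = 1.24/1190 = 1.04 mA

1.04 mA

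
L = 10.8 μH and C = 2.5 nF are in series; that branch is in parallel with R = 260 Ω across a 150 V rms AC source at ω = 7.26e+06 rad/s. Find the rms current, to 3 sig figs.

X_L = ωL = 78.4 Ω
X_C = 1/(ωC) = 55.1 Ω
Branch 1: Z₁ = R = 260 Ω
Branch 2 (series LC): Z₂ = j(X_L − X_C) = j23.3 Ω
Parallel: Z = Z₁Z₂/(Z₁+Z₂), |Z| = 23.2 Ω, ∠Z = 84.9°
I = V/|Z| = 150/23.2 = 6.46 A

6.46 A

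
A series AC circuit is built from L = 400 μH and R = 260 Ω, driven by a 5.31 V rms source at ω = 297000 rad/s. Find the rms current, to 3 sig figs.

X_L = ωL = 119 Ω
Z = 260 + j119 Ω
|Z| = √(260² + 119²) = 286 Ω
I = V/|Z| = 5.31/286 = 18.6 mA

18.6 mA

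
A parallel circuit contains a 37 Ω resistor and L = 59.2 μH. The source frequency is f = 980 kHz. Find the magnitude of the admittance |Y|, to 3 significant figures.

27.2 mS

ω = 2πf = 6.158e+06 rad/s
X_L = ωL = 365 Ω
Parallel: admittances add. Y = 1/R + 1/(jωL)
Y = (0.0270 − j0.00274) S
|Y| = 0.0272 S → |Z| = 1/|Y| = 36.8 Ω, ∠Z = −∠Y = 5.80°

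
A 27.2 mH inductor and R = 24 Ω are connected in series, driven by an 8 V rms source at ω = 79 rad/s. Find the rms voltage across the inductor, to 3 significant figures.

0.713 V

X_L = ωL = 2.15 Ω
Z = 24.0 + j2.15 Ω
|Z| = √(24.0² + 2.15²) = 24.1 Ω
I = V/|Z| = 332 mA
V_L = I·|Z_L| = 0.332 × 2.15 = 0.713 V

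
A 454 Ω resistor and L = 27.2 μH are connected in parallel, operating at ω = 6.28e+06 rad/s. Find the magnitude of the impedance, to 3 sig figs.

X_L = ωL = 171 Ω
Parallel: admittances add. Y = 1/R + 1/(jωL)
Y = (0.00220 − j0.00585) S
|Y| = 0.00625 S → |Z| = 1/|Y| = 160 Ω, ∠Z = −∠Y = 69.4°

160 Ω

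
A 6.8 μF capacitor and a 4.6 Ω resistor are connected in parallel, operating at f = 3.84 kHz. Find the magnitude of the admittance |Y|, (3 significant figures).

272 mS

ω = 2πf = 24130 rad/s
X_C = 1/(ωC) = 6.10 Ω
Parallel: admittances add. Y = 1/R + jωC
Y = (0.217 + j0.164) S
|Y| = 0.272 S → |Z| = 1/|Y| = 3.67 Ω, ∠Z = −∠Y = -37.0°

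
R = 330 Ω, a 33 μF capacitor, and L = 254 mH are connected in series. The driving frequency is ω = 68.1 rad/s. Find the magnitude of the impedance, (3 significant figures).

X_L = ωL = 17.3 Ω
X_C = 1/(ωC) = 445 Ω
Net reactance X = X_L − X_C = -428 Ω
Z = 330 − j428 Ω
|Z| = √(330² + 428²) = 540 Ω

540 Ω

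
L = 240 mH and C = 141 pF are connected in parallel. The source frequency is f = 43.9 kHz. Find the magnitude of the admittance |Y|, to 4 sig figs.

ω = 2πf = 275800 rad/s
X_L = ωL = 66200 Ω
X_C = 1/(ωC) = 25710 Ω
Parallel: admittances add. Y = 1/(jωL) + jωC
Y = (0 + j2.379e-05) S
|Y| = 2.379e-05 S → |Z| = 1/|Y| = 42040 Ω, ∠Z = −∠Y = -90.00°

23.79 μS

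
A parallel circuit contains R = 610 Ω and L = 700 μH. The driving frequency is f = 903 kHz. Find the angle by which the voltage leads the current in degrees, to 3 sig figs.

ω = 2πf = 5.674e+06 rad/s
X_L = ωL = 3970 Ω
Parallel: admittances add. Y = 1/R + 1/(jωL)
Y = (0.00164 − j0.000252) S
|Y| = 0.00166 S → |Z| = 1/|Y| = 603 Ω, ∠Z = −∠Y = 8.73°

8.73°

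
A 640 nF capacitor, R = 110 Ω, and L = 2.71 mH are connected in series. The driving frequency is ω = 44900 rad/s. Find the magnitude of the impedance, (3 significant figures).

X_L = ωL = 122 Ω
X_C = 1/(ωC) = 34.8 Ω
Net reactance X = X_L − X_C = 86.9 Ω
Z = 110 + j86.9 Ω
|Z| = √(110² + 86.9²) = 140 Ω

140 Ω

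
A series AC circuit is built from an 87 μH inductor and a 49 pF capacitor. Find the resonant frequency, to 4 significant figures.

2.438 MHz

ω₀ = 1/√(LC) = 1/√(8.7e-05 × 4.9e-11) = 1.532e+07 rad/s
f₀ = ω₀/(2π) = 2.438 MHz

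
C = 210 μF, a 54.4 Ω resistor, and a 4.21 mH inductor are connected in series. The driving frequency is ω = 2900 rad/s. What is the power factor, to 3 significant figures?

0.982

X_L = ωL = 12.2 Ω
X_C = 1/(ωC) = 1.64 Ω
Net reactance X = X_L − X_C = 10.6 Ω
Z = 54.4 + j10.6 Ω
|Z| = √(54.4² + 10.6²) = 55.4 Ω
∠Z = arctan(10.6/54.4) = 11.0°
cos φ = cos(11.0°) = 0.982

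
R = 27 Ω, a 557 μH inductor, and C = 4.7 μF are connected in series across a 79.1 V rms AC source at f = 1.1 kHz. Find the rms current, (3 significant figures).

2.07 A

ω = 2πf = 6912 rad/s
X_L = ωL = 3.85 Ω
X_C = 1/(ωC) = 30.8 Ω
Net reactance X = X_L − X_C = -26.9 Ω
Z = 27.0 − j26.9 Ω
|Z| = √(27.0² + 26.9²) = 38.1 Ω
I = V/|Z| = 79.1/38.1 = 2.07 A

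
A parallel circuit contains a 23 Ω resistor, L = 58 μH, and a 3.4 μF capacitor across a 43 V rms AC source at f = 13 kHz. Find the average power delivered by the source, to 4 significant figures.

80.39 W

ω = 2πf = 81680 rad/s
X_L = ωL = 4.738 Ω
X_C = 1/(ωC) = 3.601 Ω
Parallel: admittances add. Y = 1/R + 1/(jωL) + jωC
Y = (0.04348 + j0.06664) S
|Y| = 0.07957 S → |Z| = 1/|Y| = 12.57 Ω, ∠Z = −∠Y = -56.88°
I = V/|Z| = 3.421 A
P = VI cos φ = 43 × 3.421 × cos(-56.88°) = 80.39 W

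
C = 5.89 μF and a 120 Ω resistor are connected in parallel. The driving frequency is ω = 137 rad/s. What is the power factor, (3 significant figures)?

0.995

X_C = 1/(ωC) = 1240 Ω
Parallel: admittances add. Y = 1/R + jωC
Y = (0.00833 + j0.000807) S
|Y| = 0.00837 S → |Z| = 1/|Y| = 119 Ω, ∠Z = −∠Y = -5.53°
cos φ = cos(-5.53°) = 0.995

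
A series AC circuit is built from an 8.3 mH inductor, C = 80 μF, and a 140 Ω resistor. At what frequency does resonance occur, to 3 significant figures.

ω₀ = 1/√(LC) = 1/√(0.0083 × 8e-05) = 1227 rad/s
f₀ = ω₀/(2π) = 195 Hz

195 Hz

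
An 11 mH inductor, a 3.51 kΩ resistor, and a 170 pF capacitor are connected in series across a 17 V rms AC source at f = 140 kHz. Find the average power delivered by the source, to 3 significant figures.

47.7 mW

ω = 2πf = 879600 rad/s
X_L = ωL = 9680 Ω
X_C = 1/(ωC) = 6690 Ω
Net reactance X = X_L − X_C = 2990 Ω
Z = 3510 + j2990 Ω
|Z| = √(3510² + 2990²) = 4610 Ω
∠Z = arctan(2990/3510) = 40.4°
I = V/|Z| = 3.69 mA
P = VI cos φ = 17 × 0.00369 × cos(40.4°) = 47.7 mW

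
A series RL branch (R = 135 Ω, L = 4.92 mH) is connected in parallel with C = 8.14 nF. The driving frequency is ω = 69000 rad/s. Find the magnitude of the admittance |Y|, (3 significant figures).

X_L = ωL = 339 Ω
X_C = 1/(ωC) = 1780 Ω
Branch 1 (R+jX_L): Z₁ = 135 + j339 Ω, |Z₁| = 365 Ω
Branch 2 (−jX_C): Z₂ = −j1780 Ω
Parallel: Z = Z₁Z₂/(Z₁+Z₂), |Z| = 449 Ω, ∠Z = 63.0°
|Y| = 1/|Z| = 2.22 mS

2.22 mS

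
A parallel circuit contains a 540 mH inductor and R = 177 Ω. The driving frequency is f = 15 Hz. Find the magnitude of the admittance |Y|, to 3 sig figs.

ω = 2πf = 94.25 rad/s
X_L = ωL = 50.9 Ω
Parallel: admittances add. Y = 1/R + 1/(jωL)
Y = (0.00565 − j0.0196) S
|Y| = 0.0204 S → |Z| = 1/|Y| = 48.9 Ω, ∠Z = −∠Y = 74.0°

20.4 mS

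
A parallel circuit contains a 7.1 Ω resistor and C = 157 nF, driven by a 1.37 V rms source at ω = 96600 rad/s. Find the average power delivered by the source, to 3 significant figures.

264 mW

X_C = 1/(ωC) = 65.9 Ω
Parallel: admittances add. Y = 1/R + jωC
Y = (0.141 + j0.0152) S
|Y| = 0.142 S → |Z| = 1/|Y| = 7.06 Ω, ∠Z = −∠Y = -6.15°
I = V/|Z| = 194 mA
P = VI cos φ = 1.37 × 0.194 × cos(-6.15°) = 264 mW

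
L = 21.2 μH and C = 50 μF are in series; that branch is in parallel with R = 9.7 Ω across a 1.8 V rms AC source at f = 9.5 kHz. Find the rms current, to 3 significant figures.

1.94 A

ω = 2πf = 59690 rad/s
X_L = ωL = 1.27 Ω
X_C = 1/(ωC) = 0.335 Ω
Branch 1: Z₁ = R = 9.70 Ω
Branch 2 (series LC): Z₂ = j(X_L − X_C) = j0.930 Ω
Parallel: Z = Z₁Z₂/(Z₁+Z₂), |Z| = 0.926 Ω, ∠Z = 84.5°
I = V/|Z| = 1.8/0.926 = 1.94 A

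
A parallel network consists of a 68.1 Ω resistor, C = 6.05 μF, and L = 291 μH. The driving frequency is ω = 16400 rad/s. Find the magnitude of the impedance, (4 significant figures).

8.985 Ω

X_L = ωL = 4.772 Ω
X_C = 1/(ωC) = 10.08 Ω
Parallel: admittances add. Y = 1/R + 1/(jωL) + jωC
Y = (0.01468 − j0.1103) S
|Y| = 0.1113 S → |Z| = 1/|Y| = 8.985 Ω, ∠Z = −∠Y = 82.42°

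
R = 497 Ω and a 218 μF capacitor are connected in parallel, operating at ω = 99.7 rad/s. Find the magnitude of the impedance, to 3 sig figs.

X_C = 1/(ωC) = 46.0 Ω
Parallel: admittances add. Y = 1/R + jωC
Y = (0.00201 + j0.0217) S
|Y| = 0.0218 S → |Z| = 1/|Y| = 45.8 Ω, ∠Z = −∠Y = -84.7°

45.8 Ω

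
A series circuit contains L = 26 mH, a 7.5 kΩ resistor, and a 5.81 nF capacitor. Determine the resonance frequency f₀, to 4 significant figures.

12.95 kHz

ω₀ = 1/√(LC) = 1/√(0.026 × 5.81e-09) = 81360 rad/s
f₀ = ω₀/(2π) = 12.95 kHz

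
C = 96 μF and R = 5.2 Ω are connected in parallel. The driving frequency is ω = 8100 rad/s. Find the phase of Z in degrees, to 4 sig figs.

X_C = 1/(ωC) = 1.286 Ω
Parallel: admittances add. Y = 1/R + jωC
Y = (0.1923 + j0.7776) S
|Y| = 0.8010 S → |Z| = 1/|Y| = 1.248 Ω, ∠Z = −∠Y = -76.11°

-76.11°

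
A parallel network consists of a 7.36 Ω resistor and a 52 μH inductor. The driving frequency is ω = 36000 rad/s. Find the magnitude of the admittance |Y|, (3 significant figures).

X_L = ωL = 1.87 Ω
Parallel: admittances add. Y = 1/R + 1/(jωL)
Y = (0.136 − j0.534) S
|Y| = 0.551 S → |Z| = 1/|Y| = 1.81 Ω, ∠Z = −∠Y = 75.7°

551 mS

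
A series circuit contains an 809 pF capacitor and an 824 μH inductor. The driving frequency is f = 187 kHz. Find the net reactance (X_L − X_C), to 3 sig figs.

ω = 2πf = 1.175e+06 rad/s
X_L = ωL = 968 Ω
X_C = 1/(ωC) = 1050 Ω
X = 968 − 1050 = -83.9 Ω

-83.9 Ω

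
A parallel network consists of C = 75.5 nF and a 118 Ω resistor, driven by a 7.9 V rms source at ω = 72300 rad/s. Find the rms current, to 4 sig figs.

79.64 mA

X_C = 1/(ωC) = 183.2 Ω
Parallel: admittances add. Y = 1/R + jωC
Y = (0.008475 + j0.005459) S
|Y| = 0.01008 S → |Z| = 1/|Y| = 99.20 Ω, ∠Z = −∠Y = -32.79°
I = V/|Z| = 7.9/99.20 = 79.64 mA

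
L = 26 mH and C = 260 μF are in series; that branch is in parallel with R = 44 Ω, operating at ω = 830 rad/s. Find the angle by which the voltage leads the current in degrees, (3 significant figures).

68.9°

X_L = ωL = 21.6 Ω
X_C = 1/(ωC) = 4.63 Ω
Branch 1: Z₁ = R = 44.0 Ω
Branch 2 (series LC): Z₂ = j(X_L − X_C) = j16.9 Ω
Parallel: Z = Z₁Z₂/(Z₁+Z₂), |Z| = 15.8 Ω, ∠Z = 68.9°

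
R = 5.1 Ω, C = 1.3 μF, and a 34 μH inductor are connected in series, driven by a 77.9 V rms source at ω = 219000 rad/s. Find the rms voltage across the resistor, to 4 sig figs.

61.68 V

X_L = ωL = 7.446 Ω
X_C = 1/(ωC) = 3.512 Ω
Net reactance X = X_L − X_C = 3.934 Ω
Z = 5.100 + j3.934 Ω
|Z| = √(5.100² + 3.934²) = 6.441 Ω
I = V/|Z| = 12.09 A
V_R = I·|Z_R| = 12.09 × 5.100 = 61.68 V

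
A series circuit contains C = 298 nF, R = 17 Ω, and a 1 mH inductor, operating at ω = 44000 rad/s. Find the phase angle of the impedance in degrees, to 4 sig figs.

-62.22°

X_L = ωL = 44.00 Ω
X_C = 1/(ωC) = 76.27 Ω
Net reactance X = X_L − X_C = -32.27 Ω
Z = 17.00 − j32.27 Ω
|Z| = √(17.00² + 32.27²) = 36.47 Ω
∠Z = arctan(-32.27/17.00) = -62.22°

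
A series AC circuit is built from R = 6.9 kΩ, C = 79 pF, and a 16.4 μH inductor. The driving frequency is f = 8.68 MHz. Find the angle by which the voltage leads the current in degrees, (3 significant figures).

ω = 2πf = 5.454e+07 rad/s
X_L = ωL = 894 Ω
X_C = 1/(ωC) = 232 Ω
Net reactance X = X_L − X_C = 662 Ω
Z = 6900 + j662 Ω
|Z| = √(6900² + 662²) = 6930 Ω
∠Z = arctan(662/6900) = 5.48°

5.48°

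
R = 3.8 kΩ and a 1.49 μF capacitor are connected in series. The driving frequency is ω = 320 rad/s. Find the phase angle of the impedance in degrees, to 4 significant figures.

X_C = 1/(ωC) = 2097 Ω
Z = 3800 − j2097 Ω
|Z| = √(3800² + 2097²) = 4340 Ω
∠Z = arctan(-2097/3800) = -28.90°

-28.90°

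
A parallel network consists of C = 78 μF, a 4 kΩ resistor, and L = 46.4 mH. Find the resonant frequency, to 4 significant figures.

ω₀ = 1/√(LC) = 1/√(0.0464 × 7.8e-05) = 525.6 rad/s
f₀ = ω₀/(2π) = 83.66 Hz

83.66 Hz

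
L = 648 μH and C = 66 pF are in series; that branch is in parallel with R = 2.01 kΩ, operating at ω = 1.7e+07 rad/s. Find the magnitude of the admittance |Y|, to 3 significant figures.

X_L = ωL = 11000 Ω
X_C = 1/(ωC) = 891 Ω
Branch 1: Z₁ = R = 2010 Ω
Branch 2 (series LC): Z₂ = j(X_L − X_C) = j10100 Ω
Parallel: Z = Z₁Z₂/(Z₁+Z₂), |Z| = 1970 Ω, ∠Z = 11.2°
|Y| = 1/|Z| = 507 μS

507 μS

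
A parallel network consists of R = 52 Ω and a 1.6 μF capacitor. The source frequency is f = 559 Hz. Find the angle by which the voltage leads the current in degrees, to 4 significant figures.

-16.29°

ω = 2πf = 3512 rad/s
X_C = 1/(ωC) = 177.9 Ω
Parallel: admittances add. Y = 1/R + jωC
Y = (0.01923 + j0.005620) S
|Y| = 0.02004 S → |Z| = 1/|Y| = 49.91 Ω, ∠Z = −∠Y = -16.29°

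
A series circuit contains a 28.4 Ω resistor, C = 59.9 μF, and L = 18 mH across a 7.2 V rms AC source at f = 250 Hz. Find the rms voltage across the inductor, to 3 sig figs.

6.09 V

ω = 2πf = 1571 rad/s
X_L = ωL = 28.3 Ω
X_C = 1/(ωC) = 10.6 Ω
Net reactance X = X_L − X_C = 17.6 Ω
Z = 28.4 + j17.6 Ω
|Z| = √(28.4² + 17.6²) = 33.4 Ω
I = V/|Z| = 215 mA
V_L = I·|Z_L| = 0.215 × 28.3 = 6.09 V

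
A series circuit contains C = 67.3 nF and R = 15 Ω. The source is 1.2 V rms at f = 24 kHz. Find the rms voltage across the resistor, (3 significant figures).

ω = 2πf = 150800 rad/s
X_C = 1/(ωC) = 98.5 Ω
Z = 15.0 − j98.5 Ω
|Z| = √(15.0² + 98.5²) = 99.7 Ω
I = V/|Z| = 12.0 mA
V_R = I·|Z_R| = 0.0120 × 15.0 = 0.181 V

0.181 V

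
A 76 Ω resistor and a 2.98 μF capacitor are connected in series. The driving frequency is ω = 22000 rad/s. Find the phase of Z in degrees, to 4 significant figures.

X_C = 1/(ωC) = 15.25 Ω
Z = 76.00 − j15.25 Ω
|Z| = √(76.00² + 15.25²) = 77.52 Ω
∠Z = arctan(-15.25/76.00) = -11.35°

-11.35°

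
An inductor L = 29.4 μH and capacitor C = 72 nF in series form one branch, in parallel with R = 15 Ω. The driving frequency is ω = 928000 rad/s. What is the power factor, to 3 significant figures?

0.635

X_L = ωL = 27.3 Ω
X_C = 1/(ωC) = 15.0 Ω
Branch 1: Z₁ = R = 15.0 Ω
Branch 2 (series LC): Z₂ = j(X_L − X_C) = j12.3 Ω
Parallel: Z = Z₁Z₂/(Z₁+Z₂), |Z| = 9.52 Ω, ∠Z = 50.6°
cos φ = cos(50.6°) = 0.635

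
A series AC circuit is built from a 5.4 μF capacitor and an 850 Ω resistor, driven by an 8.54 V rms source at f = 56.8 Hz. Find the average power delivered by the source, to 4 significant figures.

ω = 2πf = 356.9 rad/s
X_C = 1/(ωC) = 518.9 Ω
Z = 850.0 − j518.9 Ω
|Z| = √(850.0² + 518.9²) = 995.9 Ω
∠Z = arctan(-518.9/850.0) = -31.40°
I = V/|Z| = 8.575 mA
P = VI cos φ = 8.54 × 0.008575 × cos(-31.40°) = 62.51 mW

62.51 mW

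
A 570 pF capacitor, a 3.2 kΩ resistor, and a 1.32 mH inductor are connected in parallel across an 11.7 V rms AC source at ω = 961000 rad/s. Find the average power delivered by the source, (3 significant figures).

X_L = ωL = 1270 Ω
X_C = 1/(ωC) = 1830 Ω
Parallel: admittances add. Y = 1/R + 1/(jωL) + jωC
Y = (0.000313 − j0.000241) S
|Y| = 0.000394 S → |Z| = 1/|Y| = 2540 Ω, ∠Z = −∠Y = 37.6°
I = V/|Z| = 4.61 mA
P = VI cos φ = 11.7 × 0.00461 × cos(37.6°) = 42.8 mW

42.8 mW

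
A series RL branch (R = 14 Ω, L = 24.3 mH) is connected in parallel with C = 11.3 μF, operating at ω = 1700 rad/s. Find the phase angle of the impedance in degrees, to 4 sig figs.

X_L = ωL = 41.31 Ω
X_C = 1/(ωC) = 52.06 Ω
Branch 1 (R+jX_L): Z₁ = 14.00 + j41.31 Ω, |Z₁| = 43.62 Ω
Branch 2 (−jX_C): Z₂ = −j52.06 Ω
Parallel: Z = Z₁Z₂/(Z₁+Z₂), |Z| = 128.7 Ω, ∠Z = 18.79°

18.79°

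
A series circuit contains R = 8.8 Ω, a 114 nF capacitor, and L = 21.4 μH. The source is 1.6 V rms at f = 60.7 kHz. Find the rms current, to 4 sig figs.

92.75 mA

ω = 2πf = 381400 rad/s
X_L = ωL = 8.162 Ω
X_C = 1/(ωC) = 23.00 Ω
Net reactance X = X_L − X_C = -14.84 Ω
Z = 8.800 − j14.84 Ω
|Z| = √(8.800² + 14.84²) = 17.25 Ω
I = V/|Z| = 1.6/17.25 = 92.75 mA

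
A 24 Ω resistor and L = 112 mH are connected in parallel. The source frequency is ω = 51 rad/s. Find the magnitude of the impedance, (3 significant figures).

5.56 Ω

X_L = ωL = 5.71 Ω
Parallel: admittances add. Y = 1/R + 1/(jωL)
Y = (0.0417 − j0.175) S
|Y| = 0.180 S → |Z| = 1/|Y| = 5.56 Ω, ∠Z = −∠Y = 76.6°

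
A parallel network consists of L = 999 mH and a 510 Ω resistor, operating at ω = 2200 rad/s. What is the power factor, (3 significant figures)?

X_L = ωL = 2200 Ω
Parallel: admittances add. Y = 1/R + 1/(jωL)
Y = (0.00196 − j0.000455) S
|Y| = 0.00201 S → |Z| = 1/|Y| = 497 Ω, ∠Z = −∠Y = 13.1°
cos φ = cos(13.1°) = 0.974

0.974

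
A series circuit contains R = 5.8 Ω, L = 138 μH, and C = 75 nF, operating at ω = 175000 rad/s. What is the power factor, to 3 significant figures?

X_L = ωL = 24.1 Ω
X_C = 1/(ωC) = 76.2 Ω
Net reactance X = X_L − X_C = -52.0 Ω
Z = 5.80 − j52.0 Ω
|Z| = √(5.80² + 52.0²) = 52.4 Ω
∠Z = arctan(-52.0/5.80) = -83.6°
cos φ = cos(-83.6°) = 0.111

0.111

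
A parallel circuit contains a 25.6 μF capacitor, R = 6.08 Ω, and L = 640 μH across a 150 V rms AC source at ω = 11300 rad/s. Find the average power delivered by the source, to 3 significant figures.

3.70 kW

X_L = ωL = 7.23 Ω
X_C = 1/(ωC) = 3.46 Ω
Parallel: admittances add. Y = 1/R + 1/(jωL) + jωC
Y = (0.164 + j0.151) S
|Y| = 0.223 S → |Z| = 1/|Y| = 4.48 Ω, ∠Z = −∠Y = -42.6°
I = V/|Z| = 33.5 A
P = VI cos φ = 150 × 33.5 × cos(-42.6°) = 3.70 kW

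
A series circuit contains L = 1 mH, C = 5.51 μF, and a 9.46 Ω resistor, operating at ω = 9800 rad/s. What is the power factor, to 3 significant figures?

X_L = ωL = 9.80 Ω
X_C = 1/(ωC) = 18.5 Ω
Net reactance X = X_L − X_C = -8.72 Ω
Z = 9.46 − j8.72 Ω
|Z| = √(9.46² + 8.72²) = 12.9 Ω
∠Z = arctan(-8.72/9.46) = -42.7°
cos φ = cos(-42.7°) = 0.735

0.735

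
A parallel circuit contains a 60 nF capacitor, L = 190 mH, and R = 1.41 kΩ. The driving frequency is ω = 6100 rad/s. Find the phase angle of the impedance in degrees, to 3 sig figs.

X_L = ωL = 1160 Ω
X_C = 1/(ωC) = 2730 Ω
Parallel: admittances add. Y = 1/R + 1/(jωL) + jωC
Y = (0.000709 − j0.000497) S
|Y| = 0.000866 S → |Z| = 1/|Y| = 1150 Ω, ∠Z = −∠Y = 35.0°

35.0°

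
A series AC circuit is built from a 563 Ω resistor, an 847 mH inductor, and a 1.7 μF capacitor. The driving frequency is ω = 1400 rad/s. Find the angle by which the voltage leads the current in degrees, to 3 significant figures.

X_L = ωL = 1190 Ω
X_C = 1/(ωC) = 420 Ω
Net reactance X = X_L − X_C = 766 Ω
Z = 563 + j766 Ω
|Z| = √(563² + 766²) = 950 Ω
∠Z = arctan(766/563) = 53.7°

53.7°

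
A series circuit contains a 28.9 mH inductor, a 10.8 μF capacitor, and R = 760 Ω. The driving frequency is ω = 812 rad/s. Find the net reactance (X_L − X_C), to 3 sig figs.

X_L = ωL = 23.5 Ω
X_C = 1/(ωC) = 114 Ω
X = 23.5 − 114 = -90.6 Ω

-90.6 Ω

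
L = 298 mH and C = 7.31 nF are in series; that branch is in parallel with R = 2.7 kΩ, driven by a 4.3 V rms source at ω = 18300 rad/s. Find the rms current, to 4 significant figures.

2.657 mA

X_L = ωL = 5453 Ω
X_C = 1/(ωC) = 7475 Ω
Branch 1: Z₁ = R = 2700 Ω
Branch 2 (series LC): Z₂ = j(X_L − X_C) = −j2022 Ω
Parallel: Z = Z₁Z₂/(Z₁+Z₂), |Z| = 1618 Ω, ∠Z = -53.17°
I = V/|Z| = 4.3/1618 = 2.657 mA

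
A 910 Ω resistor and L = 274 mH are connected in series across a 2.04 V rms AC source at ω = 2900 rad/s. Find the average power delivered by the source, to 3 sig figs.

X_L = ωL = 795 Ω
Z = 910 + j795 Ω
|Z| = √(910² + 795²) = 1210 Ω
∠Z = arctan(795/910) = 41.1°
I = V/|Z| = 1.69 mA
P = VI cos φ = 2.04 × 0.00169 × cos(41.1°) = 2.59 mW

2.59 mW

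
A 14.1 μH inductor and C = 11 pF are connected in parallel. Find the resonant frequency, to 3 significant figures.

12.8 MHz

ω₀ = 1/√(LC) = 1/√(1.41e-05 × 1.1e-11) = 8.03e+07 rad/s
f₀ = ω₀/(2π) = 12.8 MHz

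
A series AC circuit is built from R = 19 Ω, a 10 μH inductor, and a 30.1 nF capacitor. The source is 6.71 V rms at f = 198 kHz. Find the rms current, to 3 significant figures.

282 mA

ω = 2πf = 1.244e+06 rad/s
X_L = ωL = 12.4 Ω
X_C = 1/(ωC) = 26.7 Ω
Net reactance X = X_L − X_C = -14.3 Ω
Z = 19.0 − j14.3 Ω
|Z| = √(19.0² + 14.3²) = 23.8 Ω
I = V/|Z| = 6.71/23.8 = 282 mA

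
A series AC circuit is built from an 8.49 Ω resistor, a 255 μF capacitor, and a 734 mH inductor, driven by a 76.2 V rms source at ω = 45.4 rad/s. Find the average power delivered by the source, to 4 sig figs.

17.08 W

X_L = ωL = 33.32 Ω
X_C = 1/(ωC) = 86.38 Ω
Net reactance X = X_L − X_C = -53.05 Ω
Z = 8.490 − j53.05 Ω
|Z| = √(8.490² + 53.05²) = 53.73 Ω
∠Z = arctan(-53.05/8.490) = -80.91°
I = V/|Z| = 1.418 A
P = VI cos φ = 76.2 × 1.418 × cos(-80.91°) = 17.08 W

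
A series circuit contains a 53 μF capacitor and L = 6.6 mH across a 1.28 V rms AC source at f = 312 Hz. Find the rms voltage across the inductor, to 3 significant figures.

5.00 V

ω = 2πf = 1960 rad/s
X_L = ωL = 12.9 Ω
X_C = 1/(ωC) = 9.62 Ω
Net reactance X = X_L − X_C = 3.31 Ω
Z = j3.31 Ω
|Z| = √(0² + 3.31²) = 3.31 Ω
I = V/|Z| = 386 mA
V_L = I·|Z_L| = 0.386 × 12.9 = 5.00 V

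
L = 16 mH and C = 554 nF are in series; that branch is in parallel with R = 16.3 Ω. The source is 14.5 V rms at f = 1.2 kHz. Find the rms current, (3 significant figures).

ω = 2πf = 7540 rad/s
X_L = ωL = 121 Ω
X_C = 1/(ωC) = 239 Ω
Branch 1: Z₁ = R = 16.3 Ω
Branch 2 (series LC): Z₂ = j(X_L − X_C) = −j119 Ω
Parallel: Z = Z₁Z₂/(Z₁+Z₂), |Z| = 16.1 Ω, ∠Z = -7.81°
I = V/|Z| = 14.5/16.1 = 898 mA

898 mA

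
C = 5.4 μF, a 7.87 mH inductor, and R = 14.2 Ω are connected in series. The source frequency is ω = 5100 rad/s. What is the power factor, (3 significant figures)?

X_L = ωL = 40.1 Ω
X_C = 1/(ωC) = 36.3 Ω
Net reactance X = X_L − X_C = 3.83 Ω
Z = 14.2 + j3.83 Ω
|Z| = √(14.2² + 3.83²) = 14.7 Ω
∠Z = arctan(3.83/14.2) = 15.1°
cos φ = cos(15.1°) = 0.966

0.966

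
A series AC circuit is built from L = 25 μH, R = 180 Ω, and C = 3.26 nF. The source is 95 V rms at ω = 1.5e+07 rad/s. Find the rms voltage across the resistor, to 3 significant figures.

43.0 V

X_L = ωL = 375 Ω
X_C = 1/(ωC) = 20.4 Ω
Net reactance X = X_L − X_C = 355 Ω
Z = 180 + j355 Ω
|Z| = √(180² + 355²) = 398 Ω
I = V/|Z| = 239 mA
V_R = I·|Z_R| = 0.239 × 180 = 43.0 V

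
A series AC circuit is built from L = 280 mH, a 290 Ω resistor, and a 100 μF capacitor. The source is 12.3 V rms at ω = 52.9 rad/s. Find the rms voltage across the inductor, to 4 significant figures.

0.5385 V

X_L = ωL = 14.81 Ω
X_C = 1/(ωC) = 189.0 Ω
Net reactance X = X_L − X_C = -174.2 Ω
Z = 290.0 − j174.2 Ω
|Z| = √(290.0² + 174.2²) = 338.3 Ω
I = V/|Z| = 36.36 mA
V_L = I·|Z_L| = 0.03636 × 14.81 = 0.5385 V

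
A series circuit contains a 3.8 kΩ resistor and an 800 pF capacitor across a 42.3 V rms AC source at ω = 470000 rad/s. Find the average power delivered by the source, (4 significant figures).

X_C = 1/(ωC) = 2660 Ω
Z = 3800 − j2660 Ω
|Z| = √(3800² + 2660²) = 4638 Ω
∠Z = arctan(-2660/3800) = -34.99°
I = V/|Z| = 9.120 mA
P = VI cos φ = 42.3 × 0.009120 × cos(-34.99°) = 316.1 mW

316.1 mW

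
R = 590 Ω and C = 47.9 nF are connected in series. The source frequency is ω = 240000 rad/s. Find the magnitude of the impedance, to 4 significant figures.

X_C = 1/(ωC) = 86.99 Ω
Z = 590.0 − j86.99 Ω
|Z| = √(590.0² + 86.99²) = 596.4 Ω

596.4 Ω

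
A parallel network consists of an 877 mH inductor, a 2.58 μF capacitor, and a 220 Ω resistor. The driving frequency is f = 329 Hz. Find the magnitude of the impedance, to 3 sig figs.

ω = 2πf = 2067 rad/s
X_L = ωL = 1810 Ω
X_C = 1/(ωC) = 188 Ω
Parallel: admittances add. Y = 1/R + 1/(jωL) + jωC
Y = (0.00455 + j0.00478) S
|Y| = 0.00660 S → |Z| = 1/|Y| = 152 Ω, ∠Z = −∠Y = -46.5°

152 Ω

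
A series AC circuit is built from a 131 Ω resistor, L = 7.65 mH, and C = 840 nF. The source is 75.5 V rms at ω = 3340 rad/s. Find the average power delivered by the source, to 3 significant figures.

X_L = ωL = 25.6 Ω
X_C = 1/(ωC) = 356 Ω
Net reactance X = X_L − X_C = -331 Ω
Z = 131 − j331 Ω
|Z| = √(131² + 331²) = 356 Ω
∠Z = arctan(-331/131) = -68.4°
I = V/|Z| = 212 mA
P = VI cos φ = 75.5 × 0.212 × cos(-68.4°) = 5.90 W

5.90 W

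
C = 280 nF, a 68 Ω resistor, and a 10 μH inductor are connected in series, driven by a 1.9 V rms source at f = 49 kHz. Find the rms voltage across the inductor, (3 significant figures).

0.0854 V

ω = 2πf = 307900 rad/s
X_L = ωL = 3.08 Ω
X_C = 1/(ωC) = 11.6 Ω
Net reactance X = X_L − X_C = -8.52 Ω
Z = 68.0 − j8.52 Ω
|Z| = √(68.0² + 8.52²) = 68.5 Ω
I = V/|Z| = 27.7 mA
V_L = I·|Z_L| = 0.0277 × 3.08 = 0.0854 V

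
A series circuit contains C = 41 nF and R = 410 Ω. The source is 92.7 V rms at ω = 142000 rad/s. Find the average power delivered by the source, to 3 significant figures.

17.8 W

X_C = 1/(ωC) = 172 Ω
Z = 410 − j172 Ω
|Z| = √(410² + 172²) = 445 Ω
∠Z = arctan(-172/410) = -22.7°
I = V/|Z| = 209 mA
P = VI cos φ = 92.7 × 0.209 × cos(-22.7°) = 17.8 W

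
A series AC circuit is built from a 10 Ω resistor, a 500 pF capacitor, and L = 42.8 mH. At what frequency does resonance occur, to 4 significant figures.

34.40 kHz

ω₀ = 1/√(LC) = 1/√(0.0428 × 5e-10) = 216200 rad/s
f₀ = ω₀/(2π) = 34.40 kHz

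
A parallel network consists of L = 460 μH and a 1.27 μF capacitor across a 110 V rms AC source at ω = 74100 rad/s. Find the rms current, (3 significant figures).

X_L = ωL = 34.1 Ω
X_C = 1/(ωC) = 10.6 Ω
Parallel: admittances add. Y = 1/(jωL) + jωC
Y = (0 + j0.0648) S
|Y| = 0.0648 S → |Z| = 1/|Y| = 15.4 Ω, ∠Z = −∠Y = -90.0°
I = V/|Z| = 110/15.4 = 7.12 A

7.12 A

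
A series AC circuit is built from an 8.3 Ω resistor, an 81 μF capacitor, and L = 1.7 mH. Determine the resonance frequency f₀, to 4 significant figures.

428.9 Hz

ω₀ = 1/√(LC) = 1/√(0.0017 × 8.1e-05) = 2695 rad/s
f₀ = ω₀/(2π) = 428.9 Hz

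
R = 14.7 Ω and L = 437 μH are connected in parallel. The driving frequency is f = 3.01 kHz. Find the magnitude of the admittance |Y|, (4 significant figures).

138.8 mS

ω = 2πf = 18910 rad/s
X_L = ωL = 8.265 Ω
Parallel: admittances add. Y = 1/R + 1/(jωL)
Y = (0.06803 − j0.1210) S
|Y| = 0.1388 S → |Z| = 1/|Y| = 7.204 Ω, ∠Z = −∠Y = 60.65°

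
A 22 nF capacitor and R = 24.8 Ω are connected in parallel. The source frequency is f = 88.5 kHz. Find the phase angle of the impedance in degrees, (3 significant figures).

ω = 2πf = 556100 rad/s
X_C = 1/(ωC) = 81.7 Ω
Parallel: admittances add. Y = 1/R + jωC
Y = (0.0403 + j0.0122) S
|Y| = 0.0421 S → |Z| = 1/|Y| = 23.7 Ω, ∠Z = −∠Y = -16.9°

-16.9°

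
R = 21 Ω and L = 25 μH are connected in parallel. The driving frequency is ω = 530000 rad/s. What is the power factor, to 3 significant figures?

X_L = ωL = 13.2 Ω
Parallel: admittances add. Y = 1/R + 1/(jωL)
Y = (0.0476 − j0.0755) S
|Y| = 0.0892 S → |Z| = 1/|Y| = 11.2 Ω, ∠Z = −∠Y = 57.8°
cos φ = cos(57.8°) = 0.534

0.534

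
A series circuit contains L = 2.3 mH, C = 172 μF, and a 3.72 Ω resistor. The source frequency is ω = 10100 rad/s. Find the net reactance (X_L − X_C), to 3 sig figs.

22.7 Ω

X_L = ωL = 23.2 Ω
X_C = 1/(ωC) = 0.576 Ω
X = 23.2 − 0.576 = 22.7 Ω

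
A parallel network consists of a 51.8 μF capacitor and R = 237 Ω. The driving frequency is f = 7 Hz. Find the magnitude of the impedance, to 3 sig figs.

ω = 2πf = 43.98 rad/s
X_C = 1/(ωC) = 439 Ω
Parallel: admittances add. Y = 1/R + jωC
Y = (0.00422 + j0.00228) S
|Y| = 0.00480 S → |Z| = 1/|Y| = 209 Ω, ∠Z = −∠Y = -28.4°

209 Ω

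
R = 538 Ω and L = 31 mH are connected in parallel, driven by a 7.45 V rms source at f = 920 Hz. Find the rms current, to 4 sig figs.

43.82 mA

ω = 2πf = 5781 rad/s
X_L = ωL = 179.2 Ω
Parallel: admittances add. Y = 1/R + 1/(jωL)
Y = (0.001859 − j0.005580) S
|Y| = 0.005882 S → |Z| = 1/|Y| = 170.0 Ω, ∠Z = −∠Y = 71.58°
I = V/|Z| = 7.45/170.0 = 43.82 mA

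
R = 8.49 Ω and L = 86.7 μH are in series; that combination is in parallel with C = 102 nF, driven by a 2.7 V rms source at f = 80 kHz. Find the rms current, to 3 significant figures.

79.6 mA

ω = 2πf = 502700 rad/s
X_L = ωL = 43.6 Ω
X_C = 1/(ωC) = 19.5 Ω
Branch 1 (R+jX_L): Z₁ = 8.49 + j43.6 Ω, |Z₁| = 44.4 Ω
Branch 2 (−jX_C): Z₂ = −j19.5 Ω
Parallel: Z = Z₁Z₂/(Z₁+Z₂), |Z| = 33.9 Ω, ∠Z = -81.6°
I = V/|Z| = 2.7/33.9 = 79.6 mA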